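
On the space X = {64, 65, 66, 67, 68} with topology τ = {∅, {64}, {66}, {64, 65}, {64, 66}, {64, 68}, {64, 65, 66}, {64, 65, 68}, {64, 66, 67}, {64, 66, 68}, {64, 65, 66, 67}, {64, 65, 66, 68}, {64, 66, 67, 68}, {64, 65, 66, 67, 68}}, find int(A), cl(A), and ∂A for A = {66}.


int(A) = {66}, cl(A) = {66, 67}, ∂A = {67}.

Closed sets in (X, τ) are complements of opens:
  closed(X, τ) = {∅, {65}, {67}, {68}, {65, 67}, {65, 68}, {66, 67}, {67, 68}, {65, 66, 67}, {65, 67, 68}, {66, 67, 68}, {64, 65, 67, 68}, {65, 66, 67, 68}, {64, 65, 66, 67, 68}}.
int(A) = ⋃ {U ∈ τ : U ⊆ A}. Opens contained in A: ∅, {66}.
Taking the union of these: int(A) = {66}.
cl(A) = ⋂ {C closed : A ⊆ C}. Closed sets containing A: {66, 67}, {65, 66, 67}, {66, 67, 68}, {65, 66, 67, 68}, {64, 65, 66, 67, 68}.
Intersecting these: cl(A) = {66, 67}.
∂A = cl(A) ∖ int(A) = {66, 67} ∖ {66} = {67}.


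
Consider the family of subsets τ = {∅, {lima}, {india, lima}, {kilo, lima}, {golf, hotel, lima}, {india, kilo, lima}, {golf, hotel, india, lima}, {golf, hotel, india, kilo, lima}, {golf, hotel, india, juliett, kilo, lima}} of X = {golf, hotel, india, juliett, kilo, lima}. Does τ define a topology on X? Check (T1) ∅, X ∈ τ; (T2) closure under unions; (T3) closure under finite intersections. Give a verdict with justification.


τ is NOT a topology on X.

Axiom (T1): ∅ ∈ τ? Yes; X ∈ τ? Yes.
Axiom (T2/T3): check pairwise unions and intersections of members of τ.
Counterexample for (T2): {kilo, lima} ∪ {golf, hotel, lima} = {golf, hotel, kilo, lima} ∉ τ. Therefore τ is NOT a topology.


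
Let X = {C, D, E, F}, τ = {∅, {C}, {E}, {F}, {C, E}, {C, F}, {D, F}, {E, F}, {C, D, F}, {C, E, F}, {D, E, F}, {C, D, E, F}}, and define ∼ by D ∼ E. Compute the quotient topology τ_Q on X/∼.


X/∼ = {[C], [D=E], [F]}; |τ_Q| = 6.

Equivalence classes: [C], [D=E], [F].
Quotient map π: X → X/∼ sends C ↦ [C], D ↦ [D=E], E ↦ [D=E], F ↦ [F].
For each subset V ⊆ X/∼, compute π^{-1}(V) ⊆ X and check whether π^{-1}(V) ∈ τ. V is open in τ_Q iff π^{-1}(V) ∈ τ.
  V = {}: π^{-1}(V) = ∅ ∈ τ ✓.
  V = {[C]}: π^{-1}(V) = {C} ∈ τ ✓.
  V = {[D=E]}: π^{-1}(V) = {D, E} ∉ τ ✗.
  V = {[C], [D=E]}: π^{-1}(V) = {C, D, E} ∉ τ ✗.
  V = {[F]}: π^{-1}(V) = {F} ∈ τ ✓.
  V = {[C], [F]}: π^{-1}(V) = {C, F} ∈ τ ✓.
  V = {[D=E], [F]}: π^{-1}(V) = {D, E, F} ∈ τ ✓.
  V = {[C], [D=E], [F]}: π^{-1}(V) = {C, D, E, F} ∈ τ ✓.
Open sets in the quotient: τ_Q = {{}, {[C]}, {[F]}, {[C], [F]}, {[D=E], [F]}, {[C], [D=E], [F]}} (6 elements).


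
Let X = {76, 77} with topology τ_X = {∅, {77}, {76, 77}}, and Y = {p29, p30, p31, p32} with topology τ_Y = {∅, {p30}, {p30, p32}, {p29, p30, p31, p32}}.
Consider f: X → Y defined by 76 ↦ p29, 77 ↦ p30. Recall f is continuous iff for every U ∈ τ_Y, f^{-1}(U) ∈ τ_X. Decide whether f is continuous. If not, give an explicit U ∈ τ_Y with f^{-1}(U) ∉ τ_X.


f IS continuous.

Compute f^{-1}(U) for each U ∈ τ_Y:
  U = ∅: f^{-1}(U) = ∅ ∈ τ_X ✓.
  U = {p30}: f^{-1}(U) = {77} ∈ τ_X ✓.
  U = {p30, p32}: f^{-1}(U) = {77} ∈ τ_X ✓.
  U = {p29, p30, p31, p32}: f^{-1}(U) = {76, 77} ∈ τ_X ✓.
Every preimage lies in τ_X, so f IS continuous.


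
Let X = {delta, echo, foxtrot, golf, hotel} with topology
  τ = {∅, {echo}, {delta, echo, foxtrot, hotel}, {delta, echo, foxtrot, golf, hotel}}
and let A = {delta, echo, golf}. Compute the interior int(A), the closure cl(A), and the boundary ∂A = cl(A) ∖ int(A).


int(A) = {echo}, cl(A) = {delta, echo, foxtrot, golf, hotel}, ∂A = {delta, foxtrot, golf, hotel}.

Closed sets in (X, τ) are complements of opens:
  closed(X, τ) = {∅, {golf}, {delta, foxtrot, golf, hotel}, {delta, echo, foxtrot, golf, hotel}}.
int(A) = ⋃ {U ∈ τ : U ⊆ A}. Opens contained in A: ∅, {echo}.
Taking the union of these: int(A) = {echo}.
cl(A) = ⋂ {C closed : A ⊆ C}. Closed sets containing A: {delta, echo, foxtrot, golf, hotel}.
Intersecting these: cl(A) = {delta, echo, foxtrot, golf, hotel}.
∂A = cl(A) ∖ int(A) = {delta, echo, foxtrot, golf, hotel} ∖ {echo} = {delta, foxtrot, golf, hotel}.


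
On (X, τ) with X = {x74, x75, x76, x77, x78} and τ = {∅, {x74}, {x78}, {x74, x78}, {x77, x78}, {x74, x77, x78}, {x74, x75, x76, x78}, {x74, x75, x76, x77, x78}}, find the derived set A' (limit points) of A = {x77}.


A' = ∅

For each x ∈ X, list the open sets U ∈ τ with x ∈ U, then check whether U ∩ (A ∖ {x}) ≠ ∅ for every such U.
  x = x74: open {x74} ∋ x has {x74} ∩ (A ∖ {x74}) = ∅, so x is NOT a limit point.
  x = x75: open {x74, x75, x76, x78} ∋ x has {x74, x75, x76, x78} ∩ (A ∖ {x75}) = ∅, so x is NOT a limit point.
  x = x76: open {x74, x75, x76, x78} ∋ x has {x74, x75, x76, x78} ∩ (A ∖ {x76}) = ∅, so x is NOT a limit point.
  x = x77: open {x77, x78} ∋ x has {x77, x78} ∩ (A ∖ {x77}) = ∅, so x is NOT a limit point.
  x = x78: open {x78} ∋ x has {x78} ∩ (A ∖ {x78}) = ∅, so x is NOT a limit point.
Collecting: A' = ∅.


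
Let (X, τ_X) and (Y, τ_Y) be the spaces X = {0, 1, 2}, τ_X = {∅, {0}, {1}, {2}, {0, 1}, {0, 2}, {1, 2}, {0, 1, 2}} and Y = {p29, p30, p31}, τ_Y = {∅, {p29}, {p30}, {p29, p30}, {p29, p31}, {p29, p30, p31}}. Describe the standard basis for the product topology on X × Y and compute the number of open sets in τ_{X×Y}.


Basis B = {∅ × ∅, {0} × {p29}, {0} × {p30}, {1} × {p29}, {1} × {p30}, {2} × {p29}, {2} × {p30}, {0} × {p29, p30}, {0} × {p29, p31}, {0, 1} × {p29}, {0, 2} × {p29}, {0, 1} × {p30}, {0, 2} × {p30}, {1} × {p29, p30}, {1} × {p29, p31}, {1, 2} × {p29}, {1, 2} × {p30}, {2} × {p29, p30}, {2} × {p29, p31}, {0} × {p29, p30, p31}, {0, 1, 2} × {p29}, {0, 1, 2} × {p30}, {1} × {p29, p30, p31}, {2} × {p29, p30, p31}, {0, 1} × {p29, p30}, {0, 2} × {p29, p30}, {0, 1} × {p29, p31}, {0, 2} × {p29, p31}, {1, 2} × {p29, p30}, {1, 2} × {p29, p31}, {0, 1} × {p29, p30, p31}, {0, 2} × {p29, p30, p31}, {0, 1, 2} × {p29, p30}, {0, 1, 2} × {p29, p31}, {1, 2} × {p29, p30, p31}, {0, 1, 2} × {p29, p30, p31}}; |τ_{X×Y}| = 216.

Enumerate products U × V with U ∈ τ_X, V ∈ τ_Y (deduplicated):
  ∅ × ∅ = {} (∅)
  {0} × {p29} = {(0,p29)}
  {0} × {p30} = {(0,p30)}
  {1} × {p29} = {(1,p29)}
  {1} × {p30} = {(1,p30)}
  {2} × {p29} = {(2,p29)}
  {2} × {p30} = {(2,p30)}
  {0} × {p29, p30} = {(0,p29), (0,p30)}
  {0} × {p29, p31} = {(0,p29), (0,p31)}
  {0, 1} × {p29} = {(0,p29), (1,p29)}
  {0, 2} × {p29} = {(0,p29), (2,p29)}
  {0, 1} × {p30} = {(0,p30), (1,p30)}
  {0, 2} × {p30} = {(0,p30), (2,p30)}
  {1} × {p29, p30} = {(1,p29), (1,p30)}
  {1} × {p29, p31} = {(1,p29), (1,p31)}
  {1, 2} × {p29} = {(1,p29), (2,p29)}
  {1, 2} × {p30} = {(1,p30), (2,p30)}
  {2} × {p29, p30} = {(2,p29), (2,p30)}
  {2} × {p29, p31} = {(2,p29), (2,p31)}
  {0} × {p29, p30, p31} = {(0,p29), (0,p30), (0,p31)}
  {0, 1, 2} × {p29} = {(0,p29), (1,p29), (2,p29)}
  {0, 1, 2} × {p30} = {(0,p30), (1,p30), (2,p30)}
  {1} × {p29, p30, p31} = {(1,p29), (1,p30), (1,p31)}
  {2} × {p29, p30, p31} = {(2,p29), (2,p30), (2,p31)}
  {0, 1} × {p29, p30} = {(0,p29), (0,p30), (1,p29), (1,p30)}
  {0, 2} × {p29, p30} = {(0,p29), (0,p30), (2,p29), (2,p30)}
  {0, 1} × {p29, p31} = {(0,p29), (0,p31), (1,p29), (1,p31)}
  {0, 2} × {p29, p31} = {(0,p29), (0,p31), (2,p29), (2,p31)}
  {1, 2} × {p29, p30} = {(1,p29), (1,p30), (2,p29), (2,p30)}
  {1, 2} × {p29, p31} = {(1,p29), (1,p31), (2,p29), (2,p31)}
  {0, 1} × {p29, p30, p31} = {(0,p29), (0,p30), (0,p31), (1,p29), (1,p30), (1,p31)}
  {0, 2} × {p29, p30, p31} = {(0,p29), (0,p30), (0,p31), (2,p29), (2,p30), (2,p31)}
  {0, 1, 2} × {p29, p30} = {(0,p29), (0,p30), (1,p29), (1,p30), (2,p29), (2,p30)}
  {0, 1, 2} × {p29, p31} = {(0,p29), (0,p31), (1,p29), (1,p31), (2,p29), (2,p31)}
  {1, 2} × {p29, p30, p31} = {(1,p29), (1,p30), (1,p31), (2,p29), (2,p30), (2,p31)}
  {0, 1, 2} × {p29, p30, p31} = {(0,p29), (0,p30), (0,p31), (1,p29), (1,p30), (1,p31), (2,p29), (2,p30), (2,p31)}
These 36 distinct sets form the basis B.
Close under arbitrary unions to get τ_{X×Y}; counting gives |τ_{X×Y}| = 216.


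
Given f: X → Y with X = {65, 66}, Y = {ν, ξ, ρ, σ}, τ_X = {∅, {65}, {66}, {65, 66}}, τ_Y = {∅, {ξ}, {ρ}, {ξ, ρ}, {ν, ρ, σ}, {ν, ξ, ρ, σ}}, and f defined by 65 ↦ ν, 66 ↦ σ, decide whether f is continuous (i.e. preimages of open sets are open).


f IS continuous.

Compute f^{-1}(U) for each U ∈ τ_Y:
  U = ∅: f^{-1}(U) = ∅ ∈ τ_X ✓.
  U = {ξ}: f^{-1}(U) = ∅ ∈ τ_X ✓.
  U = {ρ}: f^{-1}(U) = ∅ ∈ τ_X ✓.
  U = {ξ, ρ}: f^{-1}(U) = ∅ ∈ τ_X ✓.
  U = {ν, ρ, σ}: f^{-1}(U) = {65, 66} ∈ τ_X ✓.
  U = {ν, ξ, ρ, σ}: f^{-1}(U) = {65, 66} ∈ τ_X ✓.
Every preimage lies in τ_X, so f IS continuous.


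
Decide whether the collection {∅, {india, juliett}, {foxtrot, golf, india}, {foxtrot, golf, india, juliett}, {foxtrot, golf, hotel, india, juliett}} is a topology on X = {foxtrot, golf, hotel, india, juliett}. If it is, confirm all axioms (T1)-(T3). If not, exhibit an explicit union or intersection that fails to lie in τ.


τ is NOT a topology on X.

Axiom (T1): ∅ ∈ τ? Yes; X ∈ τ? Yes.
Axiom (T2/T3): check pairwise unions and intersections of members of τ.
Counterexample for (T3): {india, juliett} ∩ {foxtrot, golf, india} = {india} ∉ τ. Therefore τ is NOT a topology.


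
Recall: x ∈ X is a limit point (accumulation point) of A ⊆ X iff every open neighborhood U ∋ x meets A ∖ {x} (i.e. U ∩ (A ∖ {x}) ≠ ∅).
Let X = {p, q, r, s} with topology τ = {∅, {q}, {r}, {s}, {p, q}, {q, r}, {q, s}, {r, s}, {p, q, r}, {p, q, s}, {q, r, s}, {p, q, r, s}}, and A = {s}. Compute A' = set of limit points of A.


A' = ∅

For each x ∈ X, list the open sets U ∈ τ with x ∈ U, then check whether U ∩ (A ∖ {x}) ≠ ∅ for every such U.
  x = p: open {p, q} ∋ x has {p, q} ∩ (A ∖ {p}) = ∅, so x is NOT a limit point.
  x = q: open {q} ∋ x has {q} ∩ (A ∖ {q}) = ∅, so x is NOT a limit point.
  x = r: open {r} ∋ x has {r} ∩ (A ∖ {r}) = ∅, so x is NOT a limit point.
  x = s: open {s} ∋ x has {s} ∩ (A ∖ {s}) = ∅, so x is NOT a limit point.
Collecting: A' = ∅.


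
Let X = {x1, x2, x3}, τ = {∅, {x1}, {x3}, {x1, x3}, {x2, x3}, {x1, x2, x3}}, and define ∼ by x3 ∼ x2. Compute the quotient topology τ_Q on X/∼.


X/∼ = {[x1], [x2=x3]}; |τ_Q| = 4.

Equivalence classes: [x1], [x2=x3].
Quotient map π: X → X/∼ sends x1 ↦ [x1], x2 ↦ [x2=x3], x3 ↦ [x2=x3].
For each subset V ⊆ X/∼, compute π^{-1}(V) ⊆ X and check whether π^{-1}(V) ∈ τ. V is open in τ_Q iff π^{-1}(V) ∈ τ.
  V = {}: π^{-1}(V) = ∅ ∈ τ ✓.
  V = {[x1]}: π^{-1}(V) = {x1} ∈ τ ✓.
  V = {[x2=x3]}: π^{-1}(V) = {x2, x3} ∈ τ ✓.
  V = {[x1], [x2=x3]}: π^{-1}(V) = {x1, x2, x3} ∈ τ ✓.
Open sets in the quotient: τ_Q = {{}, {[x1]}, {[x2=x3]}, {[x1], [x2=x3]}} (4 elements).


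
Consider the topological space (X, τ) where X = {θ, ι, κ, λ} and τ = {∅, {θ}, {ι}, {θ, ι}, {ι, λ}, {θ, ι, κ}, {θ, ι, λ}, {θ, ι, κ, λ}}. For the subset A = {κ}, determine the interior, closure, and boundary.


int(A) = ∅, cl(A) = {κ}, ∂A = {κ}.

Closed sets in (X, τ) are complements of opens:
  closed(X, τ) = {∅, {κ}, {λ}, {θ, κ}, {κ, λ}, {θ, κ, λ}, {ι, κ, λ}, {θ, ι, κ, λ}}.
int(A) = ⋃ {U ∈ τ : U ⊆ A}. Opens contained in A: ∅.
Taking the union of these: int(A) = ∅.
cl(A) = ⋂ {C closed : A ⊆ C}. Closed sets containing A: {κ}, {θ, κ}, {κ, λ}, {θ, κ, λ}, {ι, κ, λ}, {θ, ι, κ, λ}.
Intersecting these: cl(A) = {κ}.
∂A = cl(A) ∖ int(A) = {κ} ∖ ∅ = {κ}.


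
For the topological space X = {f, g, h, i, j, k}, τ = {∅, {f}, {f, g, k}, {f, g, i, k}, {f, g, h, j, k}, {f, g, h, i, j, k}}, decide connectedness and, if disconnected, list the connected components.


(X, τ) is connected.

Find clopen sets (U ∈ τ with X ∖ U ∈ τ):
  U = ∅, X ∖ U = {f, g, h, i, j, k} — both open, so U is clopen.
  U = {f, g, h, i, j, k}, X ∖ U = ∅ — both open, so U is clopen.
Only trivial clopens (∅ and X) exist, so (X, τ) is connected.
Compute connected components by grouping points that agree on all clopens:
  component: {f, g, h, i, j, k}


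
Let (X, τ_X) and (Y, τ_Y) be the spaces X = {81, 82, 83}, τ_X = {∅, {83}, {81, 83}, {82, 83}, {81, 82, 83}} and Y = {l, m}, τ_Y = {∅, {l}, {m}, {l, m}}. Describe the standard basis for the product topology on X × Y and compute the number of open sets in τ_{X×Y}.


Basis B = {∅ × ∅, {83} × {l}, {83} × {m}, {81, 83} × {l}, {81, 83} × {m}, {82, 83} × {l}, {82, 83} × {m}, {83} × {l, m}, {81, 82, 83} × {l}, {81, 82, 83} × {m}, {81, 83} × {l, m}, {82, 83} × {l, m}, {81, 82, 83} × {l, m}}; |τ_{X×Y}| = 25.

Enumerate products U × V with U ∈ τ_X, V ∈ τ_Y (deduplicated):
  ∅ × ∅ = {} (∅)
  {83} × {l} = {(83,l)}
  {83} × {m} = {(83,m)}
  {81, 83} × {l} = {(81,l), (83,l)}
  {81, 83} × {m} = {(81,m), (83,m)}
  {82, 83} × {l} = {(82,l), (83,l)}
  {82, 83} × {m} = {(82,m), (83,m)}
  {83} × {l, m} = {(83,l), (83,m)}
  {81, 82, 83} × {l} = {(81,l), (82,l), (83,l)}
  {81, 82, 83} × {m} = {(81,m), (82,m), (83,m)}
  {81, 83} × {l, m} = {(81,l), (81,m), (83,l), (83,m)}
  {82, 83} × {l, m} = {(82,l), (82,m), (83,l), (83,m)}
  {81, 82, 83} × {l, m} = {(81,l), (81,m), (82,l), (82,m), (83,l), (83,m)}
These 13 distinct sets form the basis B.
Close under arbitrary unions to get τ_{X×Y}; counting gives |τ_{X×Y}| = 25.


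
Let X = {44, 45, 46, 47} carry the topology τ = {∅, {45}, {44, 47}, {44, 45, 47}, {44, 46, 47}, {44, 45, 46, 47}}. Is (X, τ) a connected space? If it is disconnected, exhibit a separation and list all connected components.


(X, τ) is disconnected; components = [{45}, {44, 46, 47}].

Find clopen sets (U ∈ τ with X ∖ U ∈ τ):
  U = ∅, X ∖ U = {44, 45, 46, 47} — both open, so U is clopen.
  U = {45}, X ∖ U = {44, 46, 47} — both open, so U is clopen.
  U = {44, 46, 47}, X ∖ U = {45} — both open, so U is clopen.
  U = {44, 45, 46, 47}, X ∖ U = ∅ — both open, so U is clopen.
Nontrivial clopen(s) exist: e.g. {45}. So (X, τ) is disconnected.
Compute connected components by grouping points that agree on all clopens:
  component: {45}
  component: {44, 46, 47}


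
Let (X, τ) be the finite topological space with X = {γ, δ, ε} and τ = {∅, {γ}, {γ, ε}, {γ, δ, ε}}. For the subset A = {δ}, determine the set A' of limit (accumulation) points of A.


A' = ∅

For each x ∈ X, list the open sets U ∈ τ with x ∈ U, then check whether U ∩ (A ∖ {x}) ≠ ∅ for every such U.
  x = γ: open {γ} ∋ x has {γ} ∩ (A ∖ {γ}) = ∅, so x is NOT a limit point.
  x = δ: open {γ, δ, ε} ∋ x has {γ, δ, ε} ∩ (A ∖ {δ}) = ∅, so x is NOT a limit point.
  x = ε: open {γ, ε} ∋ x has {γ, ε} ∩ (A ∖ {ε}) = ∅, so x is NOT a limit point.
Collecting: A' = ∅.


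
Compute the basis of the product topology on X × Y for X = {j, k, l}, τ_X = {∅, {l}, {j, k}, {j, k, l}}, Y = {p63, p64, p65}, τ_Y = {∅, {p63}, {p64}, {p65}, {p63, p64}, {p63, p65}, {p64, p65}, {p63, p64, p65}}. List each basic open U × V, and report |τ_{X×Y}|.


Basis B = {∅ × ∅, {l} × {p63}, {l} × {p64}, {l} × {p65}, {j, k} × {p63}, {j, k} × {p64}, {j, k} × {p65}, {l} × {p63, p64}, {l} × {p63, p65}, {l} × {p64, p65}, {j, k, l} × {p63}, {j, k, l} × {p64}, {j, k, l} × {p65}, {l} × {p63, p64, p65}, {j, k} × {p63, p64}, {j, k} × {p63, p65}, {j, k} × {p64, p65}, {j, k} × {p63, p64, p65}, {j, k, l} × {p63, p64}, {j, k, l} × {p63, p65}, {j, k, l} × {p64, p65}, {j, k, l} × {p63, p64, p65}}; |τ_{X×Y}| = 64.

Enumerate products U × V with U ∈ τ_X, V ∈ τ_Y (deduplicated):
  ∅ × ∅ = {} (∅)
  {l} × {p63} = {(l,p63)}
  {l} × {p64} = {(l,p64)}
  {l} × {p65} = {(l,p65)}
  {j, k} × {p63} = {(j,p63), (k,p63)}
  {j, k} × {p64} = {(j,p64), (k,p64)}
  {j, k} × {p65} = {(j,p65), (k,p65)}
  {l} × {p63, p64} = {(l,p63), (l,p64)}
  {l} × {p63, p65} = {(l,p63), (l,p65)}
  {l} × {p64, p65} = {(l,p64), (l,p65)}
  {j, k, l} × {p63} = {(j,p63), (k,p63), (l,p63)}
  {j, k, l} × {p64} = {(j,p64), (k,p64), (l,p64)}
  {j, k, l} × {p65} = {(j,p65), (k,p65), (l,p65)}
  {l} × {p63, p64, p65} = {(l,p63), (l,p64), (l,p65)}
  {j, k} × {p63, p64} = {(j,p63), (j,p64), (k,p63), (k,p64)}
  {j, k} × {p63, p65} = {(j,p63), (j,p65), (k,p63), (k,p65)}
  {j, k} × {p64, p65} = {(j,p64), (j,p65), (k,p64), (k,p65)}
  {j, k} × {p63, p64, p65} = {(j,p63), (j,p64), (j,p65), (k,p63), (k,p64), (k,p65)}
  {j, k, l} × {p63, p64} = {(j,p63), (j,p64), (k,p63), (k,p64), (l,p63), (l,p64)}
  {j, k, l} × {p63, p65} = {(j,p63), (j,p65), (k,p63), (k,p65), (l,p63), (l,p65)}
  {j, k, l} × {p64, p65} = {(j,p64), (j,p65), (k,p64), (k,p65), (l,p64), (l,p65)}
  {j, k, l} × {p63, p64, p65} = {(j,p63), (j,p64), (j,p65), (k,p63), (k,p64), (k,p65), (l,p63), (l,p64), (l,p65)}
These 22 distinct sets form the basis B.
Close under arbitrary unions to get τ_{X×Y}; counting gives |τ_{X×Y}| = 64.


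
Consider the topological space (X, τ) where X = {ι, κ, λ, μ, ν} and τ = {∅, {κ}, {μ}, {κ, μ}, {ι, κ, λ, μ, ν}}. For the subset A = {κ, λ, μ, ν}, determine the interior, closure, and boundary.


int(A) = {κ, μ}, cl(A) = {ι, κ, λ, μ, ν}, ∂A = {ι, λ, ν}.

Closed sets in (X, τ) are complements of opens:
  closed(X, τ) = {∅, {ι, λ, ν}, {ι, κ, λ, ν}, {ι, λ, μ, ν}, {ι, κ, λ, μ, ν}}.
int(A) = ⋃ {U ∈ τ : U ⊆ A}. Opens contained in A: ∅, {κ}, {μ}, {κ, μ}.
Taking the union of these: int(A) = {κ, μ}.
cl(A) = ⋂ {C closed : A ⊆ C}. Closed sets containing A: {ι, κ, λ, μ, ν}.
Intersecting these: cl(A) = {ι, κ, λ, μ, ν}.
∂A = cl(A) ∖ int(A) = {ι, κ, λ, μ, ν} ∖ {κ, μ} = {ι, λ, ν}.


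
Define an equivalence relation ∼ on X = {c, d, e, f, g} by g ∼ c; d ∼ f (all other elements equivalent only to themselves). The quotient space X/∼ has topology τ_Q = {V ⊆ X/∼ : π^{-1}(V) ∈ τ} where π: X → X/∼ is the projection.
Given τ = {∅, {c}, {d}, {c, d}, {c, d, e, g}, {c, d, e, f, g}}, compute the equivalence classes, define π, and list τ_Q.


X/∼ = {[c=g], [d=f], [e]}; |τ_Q| = 2.

Equivalence classes: [c=g], [d=f], [e].
Quotient map π: X → X/∼ sends c ↦ [c=g], d ↦ [d=f], e ↦ [e], f ↦ [d=f], g ↦ [c=g].
For each subset V ⊆ X/∼, compute π^{-1}(V) ⊆ X and check whether π^{-1}(V) ∈ τ. V is open in τ_Q iff π^{-1}(V) ∈ τ.
  V = {}: π^{-1}(V) = ∅ ∈ τ ✓.
  V = {[c=g]}: π^{-1}(V) = {c, g} ∉ τ ✗.
  V = {[d=f]}: π^{-1}(V) = {d, f} ∉ τ ✗.
  V = {[c=g], [d=f]}: π^{-1}(V) = {c, d, f, g} ∉ τ ✗.
  V = {[e]}: π^{-1}(V) = {e} ∉ τ ✗.
  V = {[c=g], [e]}: π^{-1}(V) = {c, e, g} ∉ τ ✗.
  V = {[d=f], [e]}: π^{-1}(V) = {d, e, f} ∉ τ ✗.
  V = {[c=g], [d=f], [e]}: π^{-1}(V) = {c, d, e, f, g} ∈ τ ✓.
Open sets in the quotient: τ_Q = {{}, {[c=g], [d=f], [e]}} (2 elements).


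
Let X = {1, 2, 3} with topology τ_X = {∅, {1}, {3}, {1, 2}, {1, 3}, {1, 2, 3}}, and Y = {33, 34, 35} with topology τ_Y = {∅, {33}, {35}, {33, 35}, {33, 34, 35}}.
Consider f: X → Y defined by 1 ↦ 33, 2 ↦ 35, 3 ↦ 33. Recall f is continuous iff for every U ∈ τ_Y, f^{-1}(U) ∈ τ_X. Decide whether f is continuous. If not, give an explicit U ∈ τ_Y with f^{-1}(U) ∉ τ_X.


f is NOT continuous.

Compute f^{-1}(U) for each U ∈ τ_Y:
  U = ∅: f^{-1}(U) = ∅ ∈ τ_X ✓.
  U = {33}: f^{-1}(U) = {1, 3} ∈ τ_X ✓.
  U = {35}: f^{-1}(U) = {2} ∉ τ_X ✗.
  U = {33, 35}: f^{-1}(U) = {1, 2, 3} ∈ τ_X ✓.
  U = {33, 34, 35}: f^{-1}(U) = {1, 2, 3} ∈ τ_X ✓.
Found U = {35} with f^{-1}(U) = {2} not in τ_X. Therefore f is NOT continuous.


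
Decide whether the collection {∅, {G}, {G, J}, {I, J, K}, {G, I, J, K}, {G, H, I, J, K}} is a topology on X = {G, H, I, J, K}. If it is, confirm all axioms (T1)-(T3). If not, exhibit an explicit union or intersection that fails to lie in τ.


τ is NOT a topology on X.

Axiom (T1): ∅ ∈ τ? Yes; X ∈ τ? Yes.
Axiom (T2/T3): check pairwise unions and intersections of members of τ.
Counterexample for (T3): {G, J} ∩ {I, J, K} = {J} ∉ τ. Therefore τ is NOT a topology.


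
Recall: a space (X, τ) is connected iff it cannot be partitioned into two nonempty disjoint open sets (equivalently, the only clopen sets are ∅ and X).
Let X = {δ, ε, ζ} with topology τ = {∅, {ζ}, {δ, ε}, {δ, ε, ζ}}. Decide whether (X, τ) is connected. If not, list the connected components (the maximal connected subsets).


(X, τ) is disconnected; components = [{ζ}, {δ, ε}].

Find clopen sets (U ∈ τ with X ∖ U ∈ τ):
  U = ∅, X ∖ U = {δ, ε, ζ} — both open, so U is clopen.
  U = {ζ}, X ∖ U = {δ, ε} — both open, so U is clopen.
  U = {δ, ε}, X ∖ U = {ζ} — both open, so U is clopen.
  U = {δ, ε, ζ}, X ∖ U = ∅ — both open, so U is clopen.
Nontrivial clopen(s) exist: e.g. {δ, ε}. So (X, τ) is disconnected.
Compute connected components by grouping points that agree on all clopens:
  component: {ζ}
  component: {δ, ε}


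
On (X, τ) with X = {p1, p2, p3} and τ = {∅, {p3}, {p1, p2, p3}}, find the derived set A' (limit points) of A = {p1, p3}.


A' = {p1, p2}

For each x ∈ X, list the open sets U ∈ τ with x ∈ U, then check whether U ∩ (A ∖ {x}) ≠ ∅ for every such U.
  x = p1: opens ∋ x are {p1, p2, p3}; each meets A ∖ {p1}, so x IS a limit point.
  x = p2: opens ∋ x are {p1, p2, p3}; each meets A ∖ {p2}, so x IS a limit point.
  x = p3: open {p3} ∋ x has {p3} ∩ (A ∖ {p3}) = ∅, so x is NOT a limit point.
Collecting: A' = {p1, p2}.


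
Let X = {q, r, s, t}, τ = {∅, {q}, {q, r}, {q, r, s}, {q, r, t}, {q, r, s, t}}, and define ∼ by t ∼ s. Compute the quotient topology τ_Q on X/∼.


X/∼ = {[q], [r], [s=t]}; |τ_Q| = 4.

Equivalence classes: [q], [r], [s=t].
Quotient map π: X → X/∼ sends q ↦ [q], r ↦ [r], s ↦ [s=t], t ↦ [s=t].
For each subset V ⊆ X/∼, compute π^{-1}(V) ⊆ X and check whether π^{-1}(V) ∈ τ. V is open in τ_Q iff π^{-1}(V) ∈ τ.
  V = {}: π^{-1}(V) = ∅ ∈ τ ✓.
  V = {[q]}: π^{-1}(V) = {q} ∈ τ ✓.
  V = {[r]}: π^{-1}(V) = {r} ∉ τ ✗.
  V = {[q], [r]}: π^{-1}(V) = {q, r} ∈ τ ✓.
  V = {[s=t]}: π^{-1}(V) = {s, t} ∉ τ ✗.
  V = {[q], [s=t]}: π^{-1}(V) = {q, s, t} ∉ τ ✗.
  V = {[r], [s=t]}: π^{-1}(V) = {r, s, t} ∉ τ ✗.
  V = {[q], [r], [s=t]}: π^{-1}(V) = {q, r, s, t} ∈ τ ✓.
Open sets in the quotient: τ_Q = {{}, {[q]}, {[q], [r]}, {[q], [r], [s=t]}} (4 elements).


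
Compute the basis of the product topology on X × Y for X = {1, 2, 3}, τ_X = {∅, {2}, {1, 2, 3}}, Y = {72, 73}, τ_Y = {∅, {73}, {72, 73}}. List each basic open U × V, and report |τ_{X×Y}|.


Basis B = {∅ × ∅, {2} × {73}, {2} × {72, 73}, {1, 2, 3} × {73}, {1, 2, 3} × {72, 73}}; |τ_{X×Y}| = 6.

Enumerate products U × V with U ∈ τ_X, V ∈ τ_Y (deduplicated):
  ∅ × ∅ = {} (∅)
  {2} × {73} = {(2,73)}
  {2} × {72, 73} = {(2,72), (2,73)}
  {1, 2, 3} × {73} = {(1,73), (2,73), (3,73)}
  {1, 2, 3} × {72, 73} = {(1,72), (1,73), (2,72), (2,73), (3,72), (3,73)}
These 5 distinct sets form the basis B.
Close under arbitrary unions to get τ_{X×Y}; counting gives |τ_{X×Y}| = 6.


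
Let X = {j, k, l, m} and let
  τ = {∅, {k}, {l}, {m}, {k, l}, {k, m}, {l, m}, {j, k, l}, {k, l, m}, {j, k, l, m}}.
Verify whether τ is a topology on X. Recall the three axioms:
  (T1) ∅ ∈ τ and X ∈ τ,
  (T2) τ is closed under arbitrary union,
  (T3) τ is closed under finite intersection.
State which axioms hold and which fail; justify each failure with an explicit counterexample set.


τ IS a topology on X.

Axiom (T1): ∅ ∈ τ? Yes; X ∈ τ? Yes.
Axiom (T2/T3): check pairwise unions and intersections of members of τ.
All pairwise intersections and unions checked — each lies in τ. Therefore τ satisfies (T1), (T2), (T3): it IS a topology on X.


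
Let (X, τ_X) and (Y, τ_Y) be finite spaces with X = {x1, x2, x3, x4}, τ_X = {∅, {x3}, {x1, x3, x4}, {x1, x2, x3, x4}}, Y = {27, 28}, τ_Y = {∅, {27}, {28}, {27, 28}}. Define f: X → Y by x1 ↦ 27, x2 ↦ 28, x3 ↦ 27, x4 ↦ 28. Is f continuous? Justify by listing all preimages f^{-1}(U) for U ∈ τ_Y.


f is NOT continuous.

Compute f^{-1}(U) for each U ∈ τ_Y:
  U = ∅: f^{-1}(U) = ∅ ∈ τ_X ✓.
  U = {27}: f^{-1}(U) = {x1, x3} ∉ τ_X ✗.
  U = {28}: f^{-1}(U) = {x2, x4} ∉ τ_X ✗.
  U = {27, 28}: f^{-1}(U) = {x1, x2, x3, x4} ∈ τ_X ✓.
Found U = {27} with f^{-1}(U) = {x1, x3} not in τ_X. Therefore f is NOT continuous.


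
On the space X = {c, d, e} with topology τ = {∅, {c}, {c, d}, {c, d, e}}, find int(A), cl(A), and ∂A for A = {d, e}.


int(A) = ∅, cl(A) = {d, e}, ∂A = {d, e}.

Closed sets in (X, τ) are complements of opens:
  closed(X, τ) = {∅, {e}, {d, e}, {c, d, e}}.
int(A) = ⋃ {U ∈ τ : U ⊆ A}. Opens contained in A: ∅.
Taking the union of these: int(A) = ∅.
cl(A) = ⋂ {C closed : A ⊆ C}. Closed sets containing A: {d, e}, {c, d, e}.
Intersecting these: cl(A) = {d, e}.
∂A = cl(A) ∖ int(A) = {d, e} ∖ ∅ = {d, e}.


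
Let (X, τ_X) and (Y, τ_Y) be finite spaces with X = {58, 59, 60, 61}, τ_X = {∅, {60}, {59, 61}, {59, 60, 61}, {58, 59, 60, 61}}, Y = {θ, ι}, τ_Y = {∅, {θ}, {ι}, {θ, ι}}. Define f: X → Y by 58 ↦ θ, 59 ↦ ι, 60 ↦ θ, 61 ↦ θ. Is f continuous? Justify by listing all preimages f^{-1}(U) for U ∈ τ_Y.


f is NOT continuous.

Compute f^{-1}(U) for each U ∈ τ_Y:
  U = ∅: f^{-1}(U) = ∅ ∈ τ_X ✓.
  U = {θ}: f^{-1}(U) = {58, 60, 61} ∉ τ_X ✗.
  U = {ι}: f^{-1}(U) = {59} ∉ τ_X ✗.
  U = {θ, ι}: f^{-1}(U) = {58, 59, 60, 61} ∈ τ_X ✓.
Found U = {θ} with f^{-1}(U) = {58, 60, 61} not in τ_X. Therefore f is NOT continuous.


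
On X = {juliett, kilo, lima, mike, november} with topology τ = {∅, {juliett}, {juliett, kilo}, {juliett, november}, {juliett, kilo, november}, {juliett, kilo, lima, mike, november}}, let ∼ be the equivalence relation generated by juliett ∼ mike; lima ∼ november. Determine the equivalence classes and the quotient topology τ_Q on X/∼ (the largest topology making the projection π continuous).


X/∼ = {[juliett=mike], [kilo], [lima=november]}; |τ_Q| = 2.

Equivalence classes: [juliett=mike], [kilo], [lima=november].
Quotient map π: X → X/∼ sends juliett ↦ [juliett=mike], kilo ↦ [kilo], lima ↦ [lima=november], mike ↦ [juliett=mike], november ↦ [lima=november].
For each subset V ⊆ X/∼, compute π^{-1}(V) ⊆ X and check whether π^{-1}(V) ∈ τ. V is open in τ_Q iff π^{-1}(V) ∈ τ.
  V = {}: π^{-1}(V) = ∅ ∈ τ ✓.
  V = {[juliett=mike]}: π^{-1}(V) = {juliett, mike} ∉ τ ✗.
  V = {[kilo]}: π^{-1}(V) = {kilo} ∉ τ ✗.
  V = {[juliett=mike], [kilo]}: π^{-1}(V) = {juliett, kilo, mike} ∉ τ ✗.
  V = {[lima=november]}: π^{-1}(V) = {lima, november} ∉ τ ✗.
  V = {[juliett=mike], [lima=november]}: π^{-1}(V) = {juliett, lima, mike, november} ∉ τ ✗.
  V = {[kilo], [lima=november]}: π^{-1}(V) = {kilo, lima, november} ∉ τ ✗.
  V = {[juliett=mike], [kilo], [lima=november]}: π^{-1}(V) = {juliett, kilo, lima, mike, november} ∈ τ ✓.
Open sets in the quotient: τ_Q = {{}, {[juliett=mike], [kilo], [lima=november]}} (2 elements).


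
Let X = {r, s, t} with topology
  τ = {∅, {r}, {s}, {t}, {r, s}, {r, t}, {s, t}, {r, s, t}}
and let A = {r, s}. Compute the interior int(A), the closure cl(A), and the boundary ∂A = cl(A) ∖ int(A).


int(A) = {r, s}, cl(A) = {r, s}, ∂A = ∅.

Closed sets in (X, τ) are complements of opens:
  closed(X, τ) = {∅, {r}, {s}, {t}, {r, s}, {r, t}, {s, t}, {r, s, t}}.
int(A) = ⋃ {U ∈ τ : U ⊆ A}. Opens contained in A: ∅, {r}, {s}, {r, s}.
Taking the union of these: int(A) = {r, s}.
cl(A) = ⋂ {C closed : A ⊆ C}. Closed sets containing A: {r, s}, {r, s, t}.
Intersecting these: cl(A) = {r, s}.
∂A = cl(A) ∖ int(A) = {r, s} ∖ {r, s} = ∅.


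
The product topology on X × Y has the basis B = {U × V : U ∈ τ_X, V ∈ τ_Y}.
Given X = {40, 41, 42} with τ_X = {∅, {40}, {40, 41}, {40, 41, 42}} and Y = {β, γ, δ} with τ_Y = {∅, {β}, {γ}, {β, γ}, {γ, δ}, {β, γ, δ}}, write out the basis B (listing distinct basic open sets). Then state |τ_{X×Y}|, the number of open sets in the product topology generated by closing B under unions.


Basis B = {∅ × ∅, {40} × {β}, {40} × {γ}, {40} × {β, γ}, {40, 41} × {β}, {40} × {γ, δ}, {40, 41} × {γ}, {40} × {β, γ, δ}, {40, 41, 42} × {β}, {40, 41, 42} × {γ}, {40, 41} × {β, γ}, {40, 41} × {γ, δ}, {40, 41} × {β, γ, δ}, {40, 41, 42} × {β, γ}, {40, 41, 42} × {γ, δ}, {40, 41, 42} × {β, γ, δ}}; |τ_{X×Y}| = 40.

Enumerate products U × V with U ∈ τ_X, V ∈ τ_Y (deduplicated):
  ∅ × ∅ = {} (∅)
  {40} × {β} = {(40,β)}
  {40} × {γ} = {(40,γ)}
  {40} × {β, γ} = {(40,β), (40,γ)}
  {40, 41} × {β} = {(40,β), (41,β)}
  {40} × {γ, δ} = {(40,γ), (40,δ)}
  {40, 41} × {γ} = {(40,γ), (41,γ)}
  {40} × {β, γ, δ} = {(40,β), (40,γ), (40,δ)}
  {40, 41, 42} × {β} = {(40,β), (41,β), (42,β)}
  {40, 41, 42} × {γ} = {(40,γ), (41,γ), (42,γ)}
  {40, 41} × {β, γ} = {(40,β), (40,γ), (41,β), (41,γ)}
  {40, 41} × {γ, δ} = {(40,γ), (40,δ), (41,γ), (41,δ)}
  {40, 41} × {β, γ, δ} = {(40,β), (40,γ), (40,δ), (41,β), (41,γ), (41,δ)}
  {40, 41, 42} × {β, γ} = {(40,β), (40,γ), (41,β), (41,γ), (42,β), (42,γ)}
  {40, 41, 42} × {γ, δ} = {(40,γ), (40,δ), (41,γ), (41,δ), (42,γ), (42,δ)}
  {40, 41, 42} × {β, γ, δ} = {(40,β), (40,γ), (40,δ), (41,β), (41,γ), (41,δ), (42,β), (42,γ), (42,δ)}
These 16 distinct sets form the basis B.
Close under arbitrary unions to get τ_{X×Y}; counting gives |τ_{X×Y}| = 40.


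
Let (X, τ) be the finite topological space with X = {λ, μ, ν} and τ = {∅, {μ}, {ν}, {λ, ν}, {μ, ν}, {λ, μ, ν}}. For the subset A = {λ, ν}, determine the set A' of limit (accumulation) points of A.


A' = {λ}

For each x ∈ X, list the open sets U ∈ τ with x ∈ U, then check whether U ∩ (A ∖ {x}) ≠ ∅ for every such U.
  x = λ: opens ∋ x are {λ, ν}, {λ, μ, ν}; each meets A ∖ {λ}, so x IS a limit point.
  x = μ: open {μ} ∋ x has {μ} ∩ (A ∖ {μ}) = ∅, so x is NOT a limit point.
  x = ν: open {ν} ∋ x has {ν} ∩ (A ∖ {ν}) = ∅, so x is NOT a limit point.
Collecting: A' = {λ}.


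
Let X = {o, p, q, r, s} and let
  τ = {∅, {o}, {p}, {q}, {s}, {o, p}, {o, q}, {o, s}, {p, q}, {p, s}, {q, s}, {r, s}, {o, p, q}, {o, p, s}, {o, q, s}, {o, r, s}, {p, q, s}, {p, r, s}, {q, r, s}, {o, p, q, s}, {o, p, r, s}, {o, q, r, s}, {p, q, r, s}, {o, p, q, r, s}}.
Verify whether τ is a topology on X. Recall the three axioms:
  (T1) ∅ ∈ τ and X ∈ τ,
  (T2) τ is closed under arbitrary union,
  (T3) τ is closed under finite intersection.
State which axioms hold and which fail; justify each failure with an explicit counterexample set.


τ IS a topology on X.

Axiom (T1): ∅ ∈ τ? Yes; X ∈ τ? Yes.
Axiom (T2/T3): check pairwise unions and intersections of members of τ.
All pairwise intersections and unions checked — each lies in τ. Therefore τ satisfies (T1), (T2), (T3): it IS a topology on X.


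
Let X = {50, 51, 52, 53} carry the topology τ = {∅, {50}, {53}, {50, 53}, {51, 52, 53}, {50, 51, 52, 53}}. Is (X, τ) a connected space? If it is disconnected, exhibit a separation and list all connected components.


(X, τ) is disconnected; components = [{50}, {51, 52, 53}].

Find clopen sets (U ∈ τ with X ∖ U ∈ τ):
  U = ∅, X ∖ U = {50, 51, 52, 53} — both open, so U is clopen.
  U = {50}, X ∖ U = {51, 52, 53} — both open, so U is clopen.
  U = {51, 52, 53}, X ∖ U = {50} — both open, so U is clopen.
  U = {50, 51, 52, 53}, X ∖ U = ∅ — both open, so U is clopen.
Nontrivial clopen(s) exist: e.g. {50}. So (X, τ) is disconnected.
Compute connected components by grouping points that agree on all clopens:
  component: {50}
  component: {51, 52, 53}


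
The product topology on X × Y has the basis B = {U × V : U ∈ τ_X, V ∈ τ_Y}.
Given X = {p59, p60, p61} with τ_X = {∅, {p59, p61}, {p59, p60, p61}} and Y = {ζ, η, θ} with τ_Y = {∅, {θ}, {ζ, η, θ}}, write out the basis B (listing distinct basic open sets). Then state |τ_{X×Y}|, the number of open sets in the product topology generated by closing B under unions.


Basis B = {∅ × ∅, {p59, p61} × {θ}, {p59, p60, p61} × {θ}, {p59, p61} × {ζ, η, θ}, {p59, p60, p61} × {ζ, η, θ}}; |τ_{X×Y}| = 6.

Enumerate products U × V with U ∈ τ_X, V ∈ τ_Y (deduplicated):
  ∅ × ∅ = {} (∅)
  {p59, p61} × {θ} = {(p59,θ), (p61,θ)}
  {p59, p60, p61} × {θ} = {(p59,θ), (p60,θ), (p61,θ)}
  {p59, p61} × {ζ, η, θ} = {(p59,ζ), (p59,η), (p59,θ), (p61,ζ), (p61,η), (p61,θ)}
  {p59, p60, p61} × {ζ, η, θ} = {(p59,ζ), (p59,η), (p59,θ), (p60,ζ), (p60,η), (p60,θ), (p61,ζ), (p61,η), (p61,θ)}
These 5 distinct sets form the basis B.
Close under arbitrary unions to get τ_{X×Y}; counting gives |τ_{X×Y}| = 6.


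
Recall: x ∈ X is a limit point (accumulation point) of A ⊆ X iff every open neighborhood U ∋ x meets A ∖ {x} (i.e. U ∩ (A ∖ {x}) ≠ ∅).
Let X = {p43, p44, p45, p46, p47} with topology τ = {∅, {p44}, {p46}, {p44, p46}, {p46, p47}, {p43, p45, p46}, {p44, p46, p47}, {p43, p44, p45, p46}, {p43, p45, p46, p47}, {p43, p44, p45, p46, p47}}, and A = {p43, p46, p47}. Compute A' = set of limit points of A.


A' = {p43, p45, p47}

For each x ∈ X, list the open sets U ∈ τ with x ∈ U, then check whether U ∩ (A ∖ {x}) ≠ ∅ for every such U.
  x = p43: opens ∋ x are {p43, p45, p46}, {p43, p44, p45, p46}, {p43, p45, p46, p47}, {p43, p44, p45, p46, p47}; each meets A ∖ {p43}, so x IS a limit point.
  x = p44: open {p44} ∋ x has {p44} ∩ (A ∖ {p44}) = ∅, so x is NOT a limit point.
  x = p45: opens ∋ x are {p43, p45, p46}, {p43, p44, p45, p46}, {p43, p45, p46, p47}, {p43, p44, p45, p46, p47}; each meets A ∖ {p45}, so x IS a limit point.
  x = p46: open {p46} ∋ x has {p46} ∩ (A ∖ {p46}) = ∅, so x is NOT a limit point.
  x = p47: opens ∋ x are {p46, p47}, {p44, p46, p47}, {p43, p45, p46, p47}, {p43, p44, p45, p46, p47}; each meets A ∖ {p47}, so x IS a limit point.
Collecting: A' = {p43, p45, p47}.


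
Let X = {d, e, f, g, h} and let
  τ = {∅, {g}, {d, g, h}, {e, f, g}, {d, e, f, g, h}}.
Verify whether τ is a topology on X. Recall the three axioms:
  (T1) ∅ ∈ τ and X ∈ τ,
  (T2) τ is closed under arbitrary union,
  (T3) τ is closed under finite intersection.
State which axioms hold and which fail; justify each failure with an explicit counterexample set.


τ IS a topology on X.

Axiom (T1): ∅ ∈ τ? Yes; X ∈ τ? Yes.
Axiom (T2/T3): check pairwise unions and intersections of members of τ.
All pairwise intersections and unions checked — each lies in τ. Therefore τ satisfies (T1), (T2), (T3): it IS a topology on X.


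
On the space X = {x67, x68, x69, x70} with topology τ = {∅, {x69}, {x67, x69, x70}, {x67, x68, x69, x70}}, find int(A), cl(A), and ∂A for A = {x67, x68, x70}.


int(A) = ∅, cl(A) = {x67, x68, x70}, ∂A = {x67, x68, x70}.

Closed sets in (X, τ) are complements of opens:
  closed(X, τ) = {∅, {x68}, {x67, x68, x70}, {x67, x68, x69, x70}}.
int(A) = ⋃ {U ∈ τ : U ⊆ A}. Opens contained in A: ∅.
Taking the union of these: int(A) = ∅.
cl(A) = ⋂ {C closed : A ⊆ C}. Closed sets containing A: {x67, x68, x70}, {x67, x68, x69, x70}.
Intersecting these: cl(A) = {x67, x68, x70}.
∂A = cl(A) ∖ int(A) = {x67, x68, x70} ∖ ∅ = {x67, x68, x70}.


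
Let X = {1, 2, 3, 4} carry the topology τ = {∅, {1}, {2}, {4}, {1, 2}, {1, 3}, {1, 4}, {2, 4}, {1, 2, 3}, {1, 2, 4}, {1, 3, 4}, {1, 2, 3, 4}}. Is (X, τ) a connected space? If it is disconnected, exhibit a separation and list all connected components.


(X, τ) is disconnected; components = [{2}, {4}, {1, 3}].

Find clopen sets (U ∈ τ with X ∖ U ∈ τ):
  U = ∅, X ∖ U = {1, 2, 3, 4} — both open, so U is clopen.
  U = {2}, X ∖ U = {1, 3, 4} — both open, so U is clopen.
  U = {4}, X ∖ U = {1, 2, 3} — both open, so U is clopen.
  U = {1, 3}, X ∖ U = {2, 4} — both open, so U is clopen.
  U = {2, 4}, X ∖ U = {1, 3} — both open, so U is clopen.
  U = {1, 2, 3}, X ∖ U = {4} — both open, so U is clopen.
  U = {1, 3, 4}, X ∖ U = {2} — both open, so U is clopen.
  U = {1, 2, 3, 4}, X ∖ U = ∅ — both open, so U is clopen.
Nontrivial clopen(s) exist: e.g. {2}. So (X, τ) is disconnected.
Compute connected components by grouping points that agree on all clopens:
  component: {2}
  component: {4}
  component: {1, 3}


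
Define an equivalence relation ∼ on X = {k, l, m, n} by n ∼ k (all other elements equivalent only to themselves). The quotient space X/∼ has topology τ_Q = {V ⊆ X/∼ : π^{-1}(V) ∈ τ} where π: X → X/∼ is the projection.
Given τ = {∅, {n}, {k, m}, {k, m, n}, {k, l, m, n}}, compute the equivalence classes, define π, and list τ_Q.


X/∼ = {[k=n], [l], [m]}; |τ_Q| = 3.

Equivalence classes: [k=n], [l], [m].
Quotient map π: X → X/∼ sends k ↦ [k=n], l ↦ [l], m ↦ [m], n ↦ [k=n].
For each subset V ⊆ X/∼, compute π^{-1}(V) ⊆ X and check whether π^{-1}(V) ∈ τ. V is open in τ_Q iff π^{-1}(V) ∈ τ.
  V = {}: π^{-1}(V) = ∅ ∈ τ ✓.
  V = {[k=n]}: π^{-1}(V) = {k, n} ∉ τ ✗.
  V = {[l]}: π^{-1}(V) = {l} ∉ τ ✗.
  V = {[k=n], [l]}: π^{-1}(V) = {k, l, n} ∉ τ ✗.
  V = {[m]}: π^{-1}(V) = {m} ∉ τ ✗.
  V = {[k=n], [m]}: π^{-1}(V) = {k, m, n} ∈ τ ✓.
  V = {[l], [m]}: π^{-1}(V) = {l, m} ∉ τ ✗.
  V = {[k=n], [l], [m]}: π^{-1}(V) = {k, l, m, n} ∈ τ ✓.
Open sets in the quotient: τ_Q = {{}, {[k=n], [m]}, {[k=n], [l], [m]}} (3 elements).


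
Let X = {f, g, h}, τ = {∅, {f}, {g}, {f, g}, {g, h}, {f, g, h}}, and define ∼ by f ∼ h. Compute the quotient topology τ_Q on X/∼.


X/∼ = {[f=h], [g]}; |τ_Q| = 3.

Equivalence classes: [f=h], [g].
Quotient map π: X → X/∼ sends f ↦ [f=h], g ↦ [g], h ↦ [f=h].
For each subset V ⊆ X/∼, compute π^{-1}(V) ⊆ X and check whether π^{-1}(V) ∈ τ. V is open in τ_Q iff π^{-1}(V) ∈ τ.
  V = {}: π^{-1}(V) = ∅ ∈ τ ✓.
  V = {[f=h]}: π^{-1}(V) = {f, h} ∉ τ ✗.
  V = {[g]}: π^{-1}(V) = {g} ∈ τ ✓.
  V = {[f=h], [g]}: π^{-1}(V) = {f, g, h} ∈ τ ✓.
Open sets in the quotient: τ_Q = {{}, {[g]}, {[f=h], [g]}} (3 elements).


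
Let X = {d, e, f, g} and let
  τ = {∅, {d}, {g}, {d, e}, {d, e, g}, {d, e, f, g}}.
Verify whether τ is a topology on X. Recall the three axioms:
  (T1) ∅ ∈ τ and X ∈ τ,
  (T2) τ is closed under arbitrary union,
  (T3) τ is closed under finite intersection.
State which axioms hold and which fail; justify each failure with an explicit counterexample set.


τ is NOT a topology on X.

Axiom (T1): ∅ ∈ τ? Yes; X ∈ τ? Yes.
Axiom (T2/T3): check pairwise unions and intersections of members of τ.
Counterexample for (T2): {d} ∪ {g} = {d, g} ∉ τ. Therefore τ is NOT a topology.


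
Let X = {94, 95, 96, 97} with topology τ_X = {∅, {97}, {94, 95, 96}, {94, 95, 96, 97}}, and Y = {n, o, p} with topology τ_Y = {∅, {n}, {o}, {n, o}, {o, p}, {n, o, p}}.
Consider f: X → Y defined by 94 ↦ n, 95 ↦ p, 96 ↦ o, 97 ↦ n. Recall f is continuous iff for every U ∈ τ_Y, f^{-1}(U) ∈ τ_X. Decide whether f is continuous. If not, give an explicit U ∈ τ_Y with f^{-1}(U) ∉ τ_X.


f is NOT continuous.

Compute f^{-1}(U) for each U ∈ τ_Y:
  U = ∅: f^{-1}(U) = ∅ ∈ τ_X ✓.
  U = {n}: f^{-1}(U) = {94, 97} ∉ τ_X ✗.
  U = {o}: f^{-1}(U) = {96} ∉ τ_X ✗.
  U = {n, o}: f^{-1}(U) = {94, 96, 97} ∉ τ_X ✗.
  U = {o, p}: f^{-1}(U) = {95, 96} ∉ τ_X ✗.
  U = {n, o, p}: f^{-1}(U) = {94, 95, 96, 97} ∈ τ_X ✓.
Found U = {n} with f^{-1}(U) = {94, 97} not in τ_X. Therefore f is NOT continuous.
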